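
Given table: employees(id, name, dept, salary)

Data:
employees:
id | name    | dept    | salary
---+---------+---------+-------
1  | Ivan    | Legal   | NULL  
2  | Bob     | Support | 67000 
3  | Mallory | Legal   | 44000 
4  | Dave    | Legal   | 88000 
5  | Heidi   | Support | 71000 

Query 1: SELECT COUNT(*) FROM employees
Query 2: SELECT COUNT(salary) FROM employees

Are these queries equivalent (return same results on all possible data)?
No, not equivalent

Query 1 returns: [(5,)]
Query 2 returns: [(4,)]

Reason: COUNT(*) includes NULLs, COUNT(column) excludes them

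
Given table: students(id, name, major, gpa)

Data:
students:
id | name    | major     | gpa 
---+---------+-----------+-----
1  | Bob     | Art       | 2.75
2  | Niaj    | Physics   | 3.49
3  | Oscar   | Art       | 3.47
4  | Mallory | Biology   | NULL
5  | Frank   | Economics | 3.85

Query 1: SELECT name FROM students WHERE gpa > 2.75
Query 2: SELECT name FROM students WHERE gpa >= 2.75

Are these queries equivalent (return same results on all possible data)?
No, not equivalent

Query 1 returns: [('Niaj',), ('Oscar',), ('Frank',)]
Query 2 returns: [('Bob',), ('Niaj',), ('Oscar',), ('Frank',)]

Reason: > vs >= gives different results when gpa = 2.75 exists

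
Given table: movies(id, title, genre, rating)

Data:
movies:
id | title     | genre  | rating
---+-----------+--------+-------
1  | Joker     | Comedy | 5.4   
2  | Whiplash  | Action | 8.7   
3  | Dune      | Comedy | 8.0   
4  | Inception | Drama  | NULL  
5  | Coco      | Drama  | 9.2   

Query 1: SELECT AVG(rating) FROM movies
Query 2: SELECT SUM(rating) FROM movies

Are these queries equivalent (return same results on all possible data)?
No, not equivalent

Query 1 returns: [(7.824999999999999,)]
Query 2 returns: [(31.299999999999997,)]

Reason: AVG vs SUM give different aggregate values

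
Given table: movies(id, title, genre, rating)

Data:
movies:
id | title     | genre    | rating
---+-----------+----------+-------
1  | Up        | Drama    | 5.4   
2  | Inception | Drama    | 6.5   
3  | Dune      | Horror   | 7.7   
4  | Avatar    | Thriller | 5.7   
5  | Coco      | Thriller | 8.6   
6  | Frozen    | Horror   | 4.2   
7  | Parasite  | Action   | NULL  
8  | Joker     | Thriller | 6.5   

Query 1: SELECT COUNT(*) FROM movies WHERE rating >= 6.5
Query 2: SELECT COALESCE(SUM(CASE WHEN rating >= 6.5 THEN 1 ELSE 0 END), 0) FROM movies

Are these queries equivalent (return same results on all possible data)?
Yes, equivalent

Both queries return: [(4,)]

Reason: COUNT with WHERE vs conditional SUM (COALESCE handles empty-table NULL)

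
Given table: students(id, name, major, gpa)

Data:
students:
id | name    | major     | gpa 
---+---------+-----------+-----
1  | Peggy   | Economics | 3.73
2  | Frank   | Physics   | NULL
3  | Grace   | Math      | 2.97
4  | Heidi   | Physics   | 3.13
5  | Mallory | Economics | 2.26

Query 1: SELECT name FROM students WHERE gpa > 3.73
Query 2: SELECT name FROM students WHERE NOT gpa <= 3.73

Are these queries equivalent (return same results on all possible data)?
Yes, equivalent

Both queries return: []

Reason: Both filter gpa > 3.73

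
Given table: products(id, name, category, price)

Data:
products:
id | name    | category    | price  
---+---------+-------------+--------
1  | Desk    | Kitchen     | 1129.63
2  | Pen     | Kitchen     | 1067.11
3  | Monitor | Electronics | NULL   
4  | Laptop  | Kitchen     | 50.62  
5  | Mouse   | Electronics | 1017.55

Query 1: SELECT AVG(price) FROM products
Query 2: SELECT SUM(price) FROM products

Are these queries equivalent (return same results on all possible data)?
No, not equivalent

Query 1 returns: [(816.2275,)]
Query 2 returns: [(3264.91,)]

Reason: AVG vs SUM give different aggregate values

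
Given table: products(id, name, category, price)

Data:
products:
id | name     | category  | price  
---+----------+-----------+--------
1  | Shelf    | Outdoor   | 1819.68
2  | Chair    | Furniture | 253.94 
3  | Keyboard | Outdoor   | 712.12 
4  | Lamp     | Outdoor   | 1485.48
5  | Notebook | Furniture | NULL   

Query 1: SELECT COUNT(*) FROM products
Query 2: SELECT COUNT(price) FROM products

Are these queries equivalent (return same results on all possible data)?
No, not equivalent

Query 1 returns: [(5,)]
Query 2 returns: [(4,)]

Reason: COUNT(*) includes NULLs, COUNT(column) excludes them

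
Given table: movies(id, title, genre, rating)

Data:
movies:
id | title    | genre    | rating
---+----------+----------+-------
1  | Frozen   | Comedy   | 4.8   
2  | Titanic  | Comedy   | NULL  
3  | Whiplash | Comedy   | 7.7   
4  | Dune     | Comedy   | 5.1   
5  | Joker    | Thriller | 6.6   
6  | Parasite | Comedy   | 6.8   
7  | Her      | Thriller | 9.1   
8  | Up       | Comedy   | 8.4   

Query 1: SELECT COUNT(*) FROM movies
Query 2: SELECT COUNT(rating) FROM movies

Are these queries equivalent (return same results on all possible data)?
No, not equivalent

Query 1 returns: [(8,)]
Query 2 returns: [(7,)]

Reason: COUNT(*) includes NULLs, COUNT(column) excludes them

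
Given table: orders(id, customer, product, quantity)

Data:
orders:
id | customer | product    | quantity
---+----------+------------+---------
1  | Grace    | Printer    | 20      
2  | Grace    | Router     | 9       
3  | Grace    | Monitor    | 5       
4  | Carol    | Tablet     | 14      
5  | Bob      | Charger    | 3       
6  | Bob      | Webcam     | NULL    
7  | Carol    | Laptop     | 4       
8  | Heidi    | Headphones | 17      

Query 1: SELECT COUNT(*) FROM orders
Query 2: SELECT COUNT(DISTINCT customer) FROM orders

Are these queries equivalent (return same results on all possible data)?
No, not equivalent

Query 1 returns: [(8,)]
Query 2 returns: [(4,)]

Reason: COUNT(*) counts rows, COUNT(DISTINCT customer) counts unique customers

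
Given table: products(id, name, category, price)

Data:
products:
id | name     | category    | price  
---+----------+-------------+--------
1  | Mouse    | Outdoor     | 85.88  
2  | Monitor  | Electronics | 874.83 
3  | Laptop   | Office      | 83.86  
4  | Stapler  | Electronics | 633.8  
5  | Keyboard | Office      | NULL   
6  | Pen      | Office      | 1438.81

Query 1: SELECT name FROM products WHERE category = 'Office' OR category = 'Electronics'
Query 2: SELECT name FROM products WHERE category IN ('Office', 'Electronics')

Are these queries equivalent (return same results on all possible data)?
Yes, equivalent

Both queries return: [('Keyboard',), ('Laptop',), ('Monitor',), ('Pen',), ('Stapler',)]

Reason: OR vs IN are equivalent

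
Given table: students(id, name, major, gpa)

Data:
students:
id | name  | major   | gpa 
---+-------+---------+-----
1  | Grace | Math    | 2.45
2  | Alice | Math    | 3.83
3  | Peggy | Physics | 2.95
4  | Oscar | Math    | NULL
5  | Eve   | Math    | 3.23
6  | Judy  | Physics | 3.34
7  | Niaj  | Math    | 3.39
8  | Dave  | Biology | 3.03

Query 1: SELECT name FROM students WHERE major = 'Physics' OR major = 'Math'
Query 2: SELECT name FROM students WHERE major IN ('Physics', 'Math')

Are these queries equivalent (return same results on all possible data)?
Yes, equivalent

Both queries return: [('Alice',), ('Eve',), ('Grace',), ('Judy',), ('Niaj',), ('Oscar',), ('Peggy',)]

Reason: OR vs IN are equivalent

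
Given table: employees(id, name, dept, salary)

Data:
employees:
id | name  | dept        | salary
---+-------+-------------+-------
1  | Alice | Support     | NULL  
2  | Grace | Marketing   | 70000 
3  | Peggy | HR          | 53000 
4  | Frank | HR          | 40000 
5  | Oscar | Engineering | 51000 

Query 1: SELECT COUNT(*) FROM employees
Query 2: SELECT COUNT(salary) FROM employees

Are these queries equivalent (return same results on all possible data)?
No, not equivalent

Query 1 returns: [(5,)]
Query 2 returns: [(4,)]

Reason: COUNT(*) includes NULLs, COUNT(column) excludes them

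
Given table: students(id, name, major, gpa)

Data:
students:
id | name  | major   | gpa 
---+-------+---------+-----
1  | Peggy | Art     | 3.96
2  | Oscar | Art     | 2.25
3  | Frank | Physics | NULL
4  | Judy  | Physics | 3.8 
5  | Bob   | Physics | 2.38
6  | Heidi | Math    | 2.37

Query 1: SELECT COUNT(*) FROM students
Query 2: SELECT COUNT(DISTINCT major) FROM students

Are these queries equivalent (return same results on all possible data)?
No, not equivalent

Query 1 returns: [(6,)]
Query 2 returns: [(3,)]

Reason: COUNT(*) counts rows, COUNT(DISTINCT major) counts unique majors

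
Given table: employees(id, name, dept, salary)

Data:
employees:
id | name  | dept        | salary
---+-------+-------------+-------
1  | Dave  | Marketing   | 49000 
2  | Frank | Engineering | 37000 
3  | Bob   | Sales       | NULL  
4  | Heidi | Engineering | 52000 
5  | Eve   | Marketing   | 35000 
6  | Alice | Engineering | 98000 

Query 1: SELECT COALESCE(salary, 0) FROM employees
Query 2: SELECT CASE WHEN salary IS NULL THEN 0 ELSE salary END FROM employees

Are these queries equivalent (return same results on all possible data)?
Yes, equivalent

Both queries return: [(0,), (35000,), (37000,), (49000,), (52000,), (98000,)]

Reason: COALESCE vs CASE for NULL handling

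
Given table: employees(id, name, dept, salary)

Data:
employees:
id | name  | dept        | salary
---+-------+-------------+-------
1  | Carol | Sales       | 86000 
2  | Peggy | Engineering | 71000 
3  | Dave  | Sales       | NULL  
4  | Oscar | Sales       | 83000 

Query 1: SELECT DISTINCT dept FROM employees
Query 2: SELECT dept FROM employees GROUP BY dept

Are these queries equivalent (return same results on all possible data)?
Yes, equivalent

Both queries return: [('Engineering',), ('Sales',)]

Reason: Both get unique depts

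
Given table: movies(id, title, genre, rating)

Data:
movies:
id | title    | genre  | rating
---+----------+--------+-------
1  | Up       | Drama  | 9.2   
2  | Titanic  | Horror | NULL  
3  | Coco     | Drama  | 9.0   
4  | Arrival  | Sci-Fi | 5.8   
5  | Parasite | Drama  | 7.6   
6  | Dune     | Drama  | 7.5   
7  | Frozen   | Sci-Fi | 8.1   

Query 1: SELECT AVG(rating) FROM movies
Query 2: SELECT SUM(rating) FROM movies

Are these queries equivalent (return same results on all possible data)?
No, not equivalent

Query 1 returns: [(7.866666666666666,)]
Query 2 returns: [(47.199999999999996,)]

Reason: AVG vs SUM give different aggregate values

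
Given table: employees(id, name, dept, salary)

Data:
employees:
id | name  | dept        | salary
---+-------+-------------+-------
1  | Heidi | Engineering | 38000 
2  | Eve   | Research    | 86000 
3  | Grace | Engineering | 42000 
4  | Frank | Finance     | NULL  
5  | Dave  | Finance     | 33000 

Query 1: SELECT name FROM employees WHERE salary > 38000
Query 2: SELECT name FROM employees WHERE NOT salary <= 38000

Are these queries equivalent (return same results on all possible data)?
Yes, equivalent

Both queries return: [('Eve',), ('Grace',)]

Reason: Both filter salary > 38000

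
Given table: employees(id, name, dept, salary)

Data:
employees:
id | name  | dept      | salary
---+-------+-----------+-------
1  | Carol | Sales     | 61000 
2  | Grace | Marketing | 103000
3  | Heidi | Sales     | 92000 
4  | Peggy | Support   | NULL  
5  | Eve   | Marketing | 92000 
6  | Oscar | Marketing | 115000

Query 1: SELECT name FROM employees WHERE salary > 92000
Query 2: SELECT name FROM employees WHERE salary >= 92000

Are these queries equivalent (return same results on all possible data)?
No, not equivalent

Query 1 returns: [('Grace',), ('Oscar',)]
Query 2 returns: [('Grace',), ('Heidi',), ('Eve',), ('Oscar',)]

Reason: > vs >= gives different results when salary = 92000 exists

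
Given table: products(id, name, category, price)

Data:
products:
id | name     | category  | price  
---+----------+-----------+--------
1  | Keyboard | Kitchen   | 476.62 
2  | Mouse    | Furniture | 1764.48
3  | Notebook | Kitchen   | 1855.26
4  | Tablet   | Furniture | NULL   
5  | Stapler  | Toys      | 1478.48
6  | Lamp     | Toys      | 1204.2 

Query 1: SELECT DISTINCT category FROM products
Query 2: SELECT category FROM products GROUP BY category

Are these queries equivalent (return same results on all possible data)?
Yes, equivalent

Both queries return: [('Furniture',), ('Kitchen',), ('Toys',)]

Reason: Both get unique categorys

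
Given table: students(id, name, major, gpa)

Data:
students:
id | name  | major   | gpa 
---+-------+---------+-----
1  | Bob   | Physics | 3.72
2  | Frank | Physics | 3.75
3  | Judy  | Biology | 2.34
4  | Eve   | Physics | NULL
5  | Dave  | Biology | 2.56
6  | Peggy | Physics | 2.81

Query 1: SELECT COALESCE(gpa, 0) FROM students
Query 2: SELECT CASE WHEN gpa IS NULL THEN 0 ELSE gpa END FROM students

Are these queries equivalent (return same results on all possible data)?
Yes, equivalent

Both queries return: [(0,), (2.34,), (2.56,), (2.81,), (3.72,), (3.75,)]

Reason: COALESCE vs CASE for NULL handling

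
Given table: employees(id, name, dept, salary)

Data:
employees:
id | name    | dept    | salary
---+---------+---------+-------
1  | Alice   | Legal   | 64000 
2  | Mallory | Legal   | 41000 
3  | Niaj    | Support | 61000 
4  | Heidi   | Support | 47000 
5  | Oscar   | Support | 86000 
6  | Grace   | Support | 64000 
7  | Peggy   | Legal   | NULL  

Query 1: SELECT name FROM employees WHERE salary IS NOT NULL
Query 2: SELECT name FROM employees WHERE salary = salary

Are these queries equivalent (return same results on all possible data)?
Yes, equivalent

Both queries return: [('Alice',), ('Grace',), ('Heidi',), ('Mallory',), ('Niaj',), ('Oscar',)]

Reason: IS NOT NULL vs self-equality (both exclude NULLs)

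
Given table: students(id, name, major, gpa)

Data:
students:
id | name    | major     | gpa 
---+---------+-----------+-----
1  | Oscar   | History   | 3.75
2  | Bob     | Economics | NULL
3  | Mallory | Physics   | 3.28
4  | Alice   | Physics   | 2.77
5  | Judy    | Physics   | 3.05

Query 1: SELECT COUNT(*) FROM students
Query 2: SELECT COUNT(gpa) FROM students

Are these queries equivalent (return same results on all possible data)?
No, not equivalent

Query 1 returns: [(5,)]
Query 2 returns: [(4,)]

Reason: COUNT(*) includes NULLs, COUNT(column) excludes them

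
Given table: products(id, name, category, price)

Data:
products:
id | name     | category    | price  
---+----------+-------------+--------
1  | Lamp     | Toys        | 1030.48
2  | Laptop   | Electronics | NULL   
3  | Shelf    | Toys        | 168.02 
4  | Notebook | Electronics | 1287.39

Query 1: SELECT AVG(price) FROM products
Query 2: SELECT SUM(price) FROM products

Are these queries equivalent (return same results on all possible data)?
No, not equivalent

Query 1 returns: [(828.6300000000001,)]
Query 2 returns: [(2485.8900000000003,)]

Reason: AVG vs SUM give different aggregate values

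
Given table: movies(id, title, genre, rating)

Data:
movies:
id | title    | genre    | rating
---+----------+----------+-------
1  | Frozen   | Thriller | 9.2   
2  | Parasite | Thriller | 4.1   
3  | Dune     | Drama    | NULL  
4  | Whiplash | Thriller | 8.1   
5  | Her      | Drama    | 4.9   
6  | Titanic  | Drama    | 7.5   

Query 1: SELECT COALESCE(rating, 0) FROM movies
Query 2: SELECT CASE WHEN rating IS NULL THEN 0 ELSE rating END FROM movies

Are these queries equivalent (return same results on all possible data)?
Yes, equivalent

Both queries return: [(0,), (4.1,), (4.9,), (7.5,), (8.1,), (9.2,)]

Reason: COALESCE vs CASE for NULL handling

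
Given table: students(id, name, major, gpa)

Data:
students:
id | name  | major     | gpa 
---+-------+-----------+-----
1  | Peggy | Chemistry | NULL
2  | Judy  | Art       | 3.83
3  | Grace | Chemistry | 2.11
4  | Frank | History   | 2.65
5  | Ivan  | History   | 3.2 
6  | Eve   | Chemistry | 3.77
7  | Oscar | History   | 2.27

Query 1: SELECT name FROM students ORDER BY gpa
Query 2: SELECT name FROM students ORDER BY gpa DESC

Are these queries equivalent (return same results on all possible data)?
No, not equivalent

Query 1 returns: [('Peggy',), ('Grace',), ('Oscar',), ('Frank',), ('Ivan',), ('Eve',), ('Judy',)]
Query 2 returns: [('Judy',), ('Eve',), ('Ivan',), ('Frank',), ('Oscar',), ('Grace',), ('Peggy',)]

Reason: ASC vs DESC gives opposite ordering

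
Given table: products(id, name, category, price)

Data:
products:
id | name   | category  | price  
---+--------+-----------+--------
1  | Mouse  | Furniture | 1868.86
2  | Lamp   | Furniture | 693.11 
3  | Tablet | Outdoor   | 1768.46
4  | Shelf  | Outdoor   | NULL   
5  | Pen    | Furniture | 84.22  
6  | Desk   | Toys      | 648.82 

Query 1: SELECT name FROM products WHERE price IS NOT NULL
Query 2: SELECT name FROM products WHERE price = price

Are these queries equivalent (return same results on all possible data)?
Yes, equivalent

Both queries return: [('Desk',), ('Lamp',), ('Mouse',), ('Pen',), ('Tablet',)]

Reason: IS NOT NULL vs self-equality (both exclude NULLs)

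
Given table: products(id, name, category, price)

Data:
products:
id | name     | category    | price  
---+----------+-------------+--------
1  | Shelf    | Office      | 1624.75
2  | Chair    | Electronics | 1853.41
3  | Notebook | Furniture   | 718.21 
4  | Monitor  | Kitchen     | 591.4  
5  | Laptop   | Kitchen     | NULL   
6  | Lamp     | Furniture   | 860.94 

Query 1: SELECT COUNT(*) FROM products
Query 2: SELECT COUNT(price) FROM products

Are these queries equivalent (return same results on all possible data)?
No, not equivalent

Query 1 returns: [(6,)]
Query 2 returns: [(5,)]

Reason: COUNT(*) includes NULLs, COUNT(column) excludes them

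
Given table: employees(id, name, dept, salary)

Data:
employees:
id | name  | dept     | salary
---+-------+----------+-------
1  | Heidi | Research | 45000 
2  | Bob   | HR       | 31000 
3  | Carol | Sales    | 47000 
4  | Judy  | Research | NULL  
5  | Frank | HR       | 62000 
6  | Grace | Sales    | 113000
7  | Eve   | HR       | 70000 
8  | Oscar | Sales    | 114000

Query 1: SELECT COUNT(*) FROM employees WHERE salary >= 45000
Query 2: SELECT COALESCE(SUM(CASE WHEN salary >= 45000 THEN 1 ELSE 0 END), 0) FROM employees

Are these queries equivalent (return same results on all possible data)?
Yes, equivalent

Both queries return: [(6,)]

Reason: COUNT with WHERE vs conditional SUM (COALESCE handles empty-table NULL)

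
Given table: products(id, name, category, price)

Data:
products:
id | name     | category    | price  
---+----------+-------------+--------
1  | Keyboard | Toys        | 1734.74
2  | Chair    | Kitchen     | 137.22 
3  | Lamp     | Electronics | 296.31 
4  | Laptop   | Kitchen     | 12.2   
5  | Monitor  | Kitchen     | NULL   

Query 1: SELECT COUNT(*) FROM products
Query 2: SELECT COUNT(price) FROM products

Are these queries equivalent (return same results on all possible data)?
No, not equivalent

Query 1 returns: [(5,)]
Query 2 returns: [(4,)]

Reason: COUNT(*) includes NULLs, COUNT(column) excludes them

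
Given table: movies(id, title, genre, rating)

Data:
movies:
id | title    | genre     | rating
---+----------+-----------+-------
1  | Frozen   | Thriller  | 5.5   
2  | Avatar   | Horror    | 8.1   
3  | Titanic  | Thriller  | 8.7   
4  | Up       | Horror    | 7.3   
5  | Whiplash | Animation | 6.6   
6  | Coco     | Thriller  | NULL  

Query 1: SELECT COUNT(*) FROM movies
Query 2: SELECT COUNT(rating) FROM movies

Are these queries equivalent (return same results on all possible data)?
No, not equivalent

Query 1 returns: [(6,)]
Query 2 returns: [(5,)]

Reason: COUNT(*) includes NULLs, COUNT(column) excludes them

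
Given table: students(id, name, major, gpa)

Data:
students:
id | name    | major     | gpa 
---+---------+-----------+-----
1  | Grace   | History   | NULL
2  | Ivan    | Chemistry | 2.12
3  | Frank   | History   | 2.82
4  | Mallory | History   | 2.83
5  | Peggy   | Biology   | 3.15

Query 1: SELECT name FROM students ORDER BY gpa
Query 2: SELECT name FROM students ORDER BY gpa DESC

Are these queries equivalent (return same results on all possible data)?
No, not equivalent

Query 1 returns: [('Grace',), ('Ivan',), ('Frank',), ('Mallory',), ('Peggy',)]
Query 2 returns: [('Peggy',), ('Mallory',), ('Frank',), ('Ivan',), ('Grace',)]

Reason: ASC vs DESC gives opposite ordering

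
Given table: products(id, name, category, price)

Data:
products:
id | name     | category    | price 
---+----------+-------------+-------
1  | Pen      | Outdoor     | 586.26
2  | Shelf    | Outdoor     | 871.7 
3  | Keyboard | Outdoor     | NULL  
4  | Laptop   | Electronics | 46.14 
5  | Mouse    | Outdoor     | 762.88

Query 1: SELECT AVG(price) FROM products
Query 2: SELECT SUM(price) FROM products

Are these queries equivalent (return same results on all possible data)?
No, not equivalent

Query 1 returns: [(566.745,)]
Query 2 returns: [(2266.98,)]

Reason: AVG vs SUM give different aggregate values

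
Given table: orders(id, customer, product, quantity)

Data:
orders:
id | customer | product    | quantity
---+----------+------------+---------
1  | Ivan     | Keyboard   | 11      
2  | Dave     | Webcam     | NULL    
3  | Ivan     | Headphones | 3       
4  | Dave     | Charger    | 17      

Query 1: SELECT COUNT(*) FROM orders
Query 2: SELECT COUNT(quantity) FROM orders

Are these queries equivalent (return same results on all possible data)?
No, not equivalent

Query 1 returns: [(4,)]
Query 2 returns: [(3,)]

Reason: COUNT(*) includes NULLs, COUNT(column) excludes them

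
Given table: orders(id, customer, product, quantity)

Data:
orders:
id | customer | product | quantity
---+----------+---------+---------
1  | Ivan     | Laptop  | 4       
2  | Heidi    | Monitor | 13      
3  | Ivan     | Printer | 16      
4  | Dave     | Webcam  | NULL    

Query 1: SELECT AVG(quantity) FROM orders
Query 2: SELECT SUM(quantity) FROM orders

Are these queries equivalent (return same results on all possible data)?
No, not equivalent

Query 1 returns: [(11.0,)]
Query 2 returns: [(33,)]

Reason: AVG vs SUM give different aggregate values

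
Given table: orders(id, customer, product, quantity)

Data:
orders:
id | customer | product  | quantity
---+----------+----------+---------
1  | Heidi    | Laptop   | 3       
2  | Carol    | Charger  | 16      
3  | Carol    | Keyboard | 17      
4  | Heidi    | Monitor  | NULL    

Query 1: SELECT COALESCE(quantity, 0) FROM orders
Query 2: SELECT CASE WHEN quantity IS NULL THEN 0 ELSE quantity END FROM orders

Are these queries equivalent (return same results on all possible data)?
Yes, equivalent

Both queries return: [(0,), (3,), (16,), (17,)]

Reason: COALESCE vs CASE for NULL handling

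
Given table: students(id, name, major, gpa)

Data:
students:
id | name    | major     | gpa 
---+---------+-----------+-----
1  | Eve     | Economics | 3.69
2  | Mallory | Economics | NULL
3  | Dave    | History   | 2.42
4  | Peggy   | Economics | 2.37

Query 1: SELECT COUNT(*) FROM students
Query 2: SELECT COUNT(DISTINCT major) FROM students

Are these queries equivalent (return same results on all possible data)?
No, not equivalent

Query 1 returns: [(4,)]
Query 2 returns: [(2,)]

Reason: COUNT(*) counts rows, COUNT(DISTINCT major) counts unique majors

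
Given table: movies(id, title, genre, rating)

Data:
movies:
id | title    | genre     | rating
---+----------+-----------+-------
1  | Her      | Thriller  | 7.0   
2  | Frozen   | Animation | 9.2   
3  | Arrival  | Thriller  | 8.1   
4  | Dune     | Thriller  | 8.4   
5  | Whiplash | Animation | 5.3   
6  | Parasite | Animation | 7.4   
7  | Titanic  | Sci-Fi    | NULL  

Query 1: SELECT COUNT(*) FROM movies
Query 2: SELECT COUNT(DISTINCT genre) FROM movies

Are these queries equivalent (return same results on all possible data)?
No, not equivalent

Query 1 returns: [(7,)]
Query 2 returns: [(3,)]

Reason: COUNT(*) counts rows, COUNT(DISTINCT genre) counts unique genres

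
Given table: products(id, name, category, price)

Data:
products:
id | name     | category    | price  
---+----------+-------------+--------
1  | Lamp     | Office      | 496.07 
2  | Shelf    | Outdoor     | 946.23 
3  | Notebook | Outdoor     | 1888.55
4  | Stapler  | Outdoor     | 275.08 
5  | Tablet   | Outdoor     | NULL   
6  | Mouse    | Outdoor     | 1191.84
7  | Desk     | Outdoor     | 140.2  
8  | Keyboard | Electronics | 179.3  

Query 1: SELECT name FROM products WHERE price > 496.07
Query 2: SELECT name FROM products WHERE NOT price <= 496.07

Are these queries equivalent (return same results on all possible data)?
Yes, equivalent

Both queries return: [('Mouse',), ('Notebook',), ('Shelf',)]

Reason: Both filter price > 496.07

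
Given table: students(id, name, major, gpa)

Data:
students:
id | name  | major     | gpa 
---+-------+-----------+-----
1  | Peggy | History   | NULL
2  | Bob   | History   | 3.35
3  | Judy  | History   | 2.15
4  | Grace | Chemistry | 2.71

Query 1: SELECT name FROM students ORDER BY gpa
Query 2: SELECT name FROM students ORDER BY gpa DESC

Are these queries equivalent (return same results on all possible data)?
No, not equivalent

Query 1 returns: [('Peggy',), ('Judy',), ('Grace',), ('Bob',)]
Query 2 returns: [('Bob',), ('Grace',), ('Judy',), ('Peggy',)]

Reason: ASC vs DESC gives opposite ordering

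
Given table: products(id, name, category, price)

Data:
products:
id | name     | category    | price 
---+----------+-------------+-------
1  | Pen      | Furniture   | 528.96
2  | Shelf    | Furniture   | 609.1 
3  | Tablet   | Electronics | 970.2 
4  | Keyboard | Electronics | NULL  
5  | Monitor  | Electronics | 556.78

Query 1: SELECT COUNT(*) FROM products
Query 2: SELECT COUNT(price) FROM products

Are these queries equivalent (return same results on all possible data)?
No, not equivalent

Query 1 returns: [(5,)]
Query 2 returns: [(4,)]

Reason: COUNT(*) includes NULLs, COUNT(column) excludes them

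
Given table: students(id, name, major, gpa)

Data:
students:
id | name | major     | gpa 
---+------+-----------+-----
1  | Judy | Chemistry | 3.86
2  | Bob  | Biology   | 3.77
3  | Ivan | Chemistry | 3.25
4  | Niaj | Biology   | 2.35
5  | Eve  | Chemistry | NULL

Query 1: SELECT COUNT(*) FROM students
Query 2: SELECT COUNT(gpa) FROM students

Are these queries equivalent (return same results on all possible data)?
No, not equivalent

Query 1 returns: [(5,)]
Query 2 returns: [(4,)]

Reason: COUNT(*) includes NULLs, COUNT(column) excludes them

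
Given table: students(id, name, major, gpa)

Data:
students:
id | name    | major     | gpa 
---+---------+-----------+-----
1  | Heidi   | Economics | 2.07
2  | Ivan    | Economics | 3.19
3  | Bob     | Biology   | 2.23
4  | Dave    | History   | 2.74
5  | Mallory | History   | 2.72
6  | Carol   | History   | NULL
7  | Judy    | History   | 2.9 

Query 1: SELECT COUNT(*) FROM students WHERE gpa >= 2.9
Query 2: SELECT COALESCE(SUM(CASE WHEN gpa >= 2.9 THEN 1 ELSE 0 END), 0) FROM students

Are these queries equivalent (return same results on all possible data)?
Yes, equivalent

Both queries return: [(2,)]

Reason: COUNT with WHERE vs conditional SUM (COALESCE handles empty-table NULL)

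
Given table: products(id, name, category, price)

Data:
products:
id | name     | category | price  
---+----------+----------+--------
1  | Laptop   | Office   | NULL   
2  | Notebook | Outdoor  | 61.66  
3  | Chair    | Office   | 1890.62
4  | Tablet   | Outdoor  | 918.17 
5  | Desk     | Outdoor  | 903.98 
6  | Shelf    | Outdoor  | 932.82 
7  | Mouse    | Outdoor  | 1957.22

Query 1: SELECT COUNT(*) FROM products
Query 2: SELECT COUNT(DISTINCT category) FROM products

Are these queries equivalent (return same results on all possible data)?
No, not equivalent

Query 1 returns: [(7,)]
Query 2 returns: [(2,)]

Reason: COUNT(*) counts rows, COUNT(DISTINCT category) counts unique categorys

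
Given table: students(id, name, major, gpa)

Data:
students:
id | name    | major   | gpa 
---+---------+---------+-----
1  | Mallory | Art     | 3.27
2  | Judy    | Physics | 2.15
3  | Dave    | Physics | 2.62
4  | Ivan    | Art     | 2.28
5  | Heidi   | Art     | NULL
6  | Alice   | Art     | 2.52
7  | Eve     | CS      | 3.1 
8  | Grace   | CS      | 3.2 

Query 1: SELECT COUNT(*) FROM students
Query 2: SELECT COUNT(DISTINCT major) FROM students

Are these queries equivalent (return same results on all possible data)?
No, not equivalent

Query 1 returns: [(8,)]
Query 2 returns: [(3,)]

Reason: COUNT(*) counts rows, COUNT(DISTINCT major) counts unique majors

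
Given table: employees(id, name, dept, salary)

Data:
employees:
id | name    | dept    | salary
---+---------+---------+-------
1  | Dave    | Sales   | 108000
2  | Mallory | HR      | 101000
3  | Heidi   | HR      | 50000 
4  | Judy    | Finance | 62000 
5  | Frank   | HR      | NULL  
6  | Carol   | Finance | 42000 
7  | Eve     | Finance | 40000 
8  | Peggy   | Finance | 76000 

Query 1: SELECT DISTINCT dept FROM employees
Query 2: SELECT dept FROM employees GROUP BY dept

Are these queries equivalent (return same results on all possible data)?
Yes, equivalent

Both queries return: [('Finance',), ('HR',), ('Sales',)]

Reason: Both get unique depts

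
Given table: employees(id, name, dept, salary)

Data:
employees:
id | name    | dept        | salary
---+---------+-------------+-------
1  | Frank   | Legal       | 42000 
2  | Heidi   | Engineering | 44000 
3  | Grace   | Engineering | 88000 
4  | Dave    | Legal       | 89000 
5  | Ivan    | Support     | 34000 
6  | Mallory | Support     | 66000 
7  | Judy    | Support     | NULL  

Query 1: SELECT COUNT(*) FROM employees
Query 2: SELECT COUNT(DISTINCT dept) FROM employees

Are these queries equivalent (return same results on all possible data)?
No, not equivalent

Query 1 returns: [(7,)]
Query 2 returns: [(3,)]

Reason: COUNT(*) counts rows, COUNT(DISTINCT dept) counts unique depts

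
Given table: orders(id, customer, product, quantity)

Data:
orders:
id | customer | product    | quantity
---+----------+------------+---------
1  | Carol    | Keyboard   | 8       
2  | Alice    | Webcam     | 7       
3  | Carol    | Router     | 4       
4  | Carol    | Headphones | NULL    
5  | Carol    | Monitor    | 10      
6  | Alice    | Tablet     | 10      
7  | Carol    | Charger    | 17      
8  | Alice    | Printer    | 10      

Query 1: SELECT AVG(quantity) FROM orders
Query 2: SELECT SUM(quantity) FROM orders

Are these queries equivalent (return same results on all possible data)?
No, not equivalent

Query 1 returns: [(9.428571428571429,)]
Query 2 returns: [(66,)]

Reason: AVG vs SUM give different aggregate values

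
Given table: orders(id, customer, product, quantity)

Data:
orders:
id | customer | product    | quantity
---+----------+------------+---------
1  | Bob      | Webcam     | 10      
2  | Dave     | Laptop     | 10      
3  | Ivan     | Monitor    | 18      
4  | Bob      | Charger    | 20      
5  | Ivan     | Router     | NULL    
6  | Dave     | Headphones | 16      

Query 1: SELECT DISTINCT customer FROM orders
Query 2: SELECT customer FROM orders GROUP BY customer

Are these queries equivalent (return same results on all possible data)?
Yes, equivalent

Both queries return: [('Bob',), ('Dave',), ('Ivan',)]

Reason: Both get unique customers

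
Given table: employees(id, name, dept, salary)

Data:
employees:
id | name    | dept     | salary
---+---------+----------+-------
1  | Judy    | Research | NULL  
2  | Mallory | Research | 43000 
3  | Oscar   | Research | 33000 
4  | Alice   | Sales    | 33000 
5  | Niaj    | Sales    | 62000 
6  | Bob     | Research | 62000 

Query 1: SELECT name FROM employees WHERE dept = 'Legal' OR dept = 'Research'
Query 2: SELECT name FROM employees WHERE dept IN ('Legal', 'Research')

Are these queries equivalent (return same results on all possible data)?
Yes, equivalent

Both queries return: [('Bob',), ('Judy',), ('Mallory',), ('Oscar',)]

Reason: OR vs IN are equivalent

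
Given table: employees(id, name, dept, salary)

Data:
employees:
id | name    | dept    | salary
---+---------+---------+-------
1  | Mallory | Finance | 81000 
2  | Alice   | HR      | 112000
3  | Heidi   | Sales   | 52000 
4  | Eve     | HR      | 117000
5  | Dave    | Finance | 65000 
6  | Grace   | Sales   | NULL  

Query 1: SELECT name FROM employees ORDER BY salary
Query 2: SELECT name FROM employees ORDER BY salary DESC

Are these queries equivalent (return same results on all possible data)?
No, not equivalent

Query 1 returns: [('Grace',), ('Heidi',), ('Dave',), ('Mallory',), ('Alice',), ('Eve',)]
Query 2 returns: [('Eve',), ('Alice',), ('Mallory',), ('Dave',), ('Heidi',), ('Grace',)]

Reason: ASC vs DESC gives opposite ordering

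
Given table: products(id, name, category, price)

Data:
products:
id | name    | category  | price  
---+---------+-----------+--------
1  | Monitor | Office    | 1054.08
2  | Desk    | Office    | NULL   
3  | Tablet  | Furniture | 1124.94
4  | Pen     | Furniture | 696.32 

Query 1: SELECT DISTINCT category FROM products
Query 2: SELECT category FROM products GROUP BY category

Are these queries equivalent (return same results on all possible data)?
Yes, equivalent

Both queries return: [('Furniture',), ('Office',)]

Reason: Both get unique categorys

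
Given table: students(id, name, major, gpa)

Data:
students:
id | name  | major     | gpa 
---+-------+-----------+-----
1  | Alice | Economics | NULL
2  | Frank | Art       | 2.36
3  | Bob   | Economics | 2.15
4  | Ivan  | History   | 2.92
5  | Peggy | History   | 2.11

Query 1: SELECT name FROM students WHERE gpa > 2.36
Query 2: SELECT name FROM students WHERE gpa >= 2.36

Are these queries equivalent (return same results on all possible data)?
No, not equivalent

Query 1 returns: [('Ivan',)]
Query 2 returns: [('Frank',), ('Ivan',)]

Reason: > vs >= gives different results when gpa = 2.36 exists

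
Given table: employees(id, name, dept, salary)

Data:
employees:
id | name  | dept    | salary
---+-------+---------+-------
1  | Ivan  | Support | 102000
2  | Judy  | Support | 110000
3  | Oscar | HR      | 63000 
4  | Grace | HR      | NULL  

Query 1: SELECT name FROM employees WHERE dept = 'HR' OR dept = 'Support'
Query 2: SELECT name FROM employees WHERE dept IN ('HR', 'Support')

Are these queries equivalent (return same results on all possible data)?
Yes, equivalent

Both queries return: [('Grace',), ('Ivan',), ('Judy',), ('Oscar',)]

Reason: OR vs IN are equivalent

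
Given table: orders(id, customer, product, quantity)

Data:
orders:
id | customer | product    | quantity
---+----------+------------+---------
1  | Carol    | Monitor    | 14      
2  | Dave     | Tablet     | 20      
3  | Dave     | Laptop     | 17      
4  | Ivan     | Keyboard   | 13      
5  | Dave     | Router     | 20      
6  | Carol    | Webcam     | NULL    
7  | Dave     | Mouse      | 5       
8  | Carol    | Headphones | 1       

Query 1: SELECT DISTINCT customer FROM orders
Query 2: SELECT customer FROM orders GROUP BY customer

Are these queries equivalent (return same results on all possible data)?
Yes, equivalent

Both queries return: [('Carol',), ('Dave',), ('Ivan',)]

Reason: Both get unique customers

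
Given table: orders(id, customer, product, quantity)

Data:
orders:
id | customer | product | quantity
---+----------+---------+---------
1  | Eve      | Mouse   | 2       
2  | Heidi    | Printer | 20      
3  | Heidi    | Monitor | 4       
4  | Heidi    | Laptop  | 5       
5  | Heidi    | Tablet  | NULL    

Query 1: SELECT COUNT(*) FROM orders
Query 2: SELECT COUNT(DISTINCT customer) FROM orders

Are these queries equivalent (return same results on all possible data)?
No, not equivalent

Query 1 returns: [(5,)]
Query 2 returns: [(2,)]

Reason: COUNT(*) counts rows, COUNT(DISTINCT customer) counts unique customers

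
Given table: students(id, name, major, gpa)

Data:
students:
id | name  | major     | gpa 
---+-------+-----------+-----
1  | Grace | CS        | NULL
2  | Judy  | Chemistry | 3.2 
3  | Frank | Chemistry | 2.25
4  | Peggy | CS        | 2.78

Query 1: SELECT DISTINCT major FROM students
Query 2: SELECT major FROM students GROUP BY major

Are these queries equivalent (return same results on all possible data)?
Yes, equivalent

Both queries return: [('CS',), ('Chemistry',)]

Reason: Both get unique majors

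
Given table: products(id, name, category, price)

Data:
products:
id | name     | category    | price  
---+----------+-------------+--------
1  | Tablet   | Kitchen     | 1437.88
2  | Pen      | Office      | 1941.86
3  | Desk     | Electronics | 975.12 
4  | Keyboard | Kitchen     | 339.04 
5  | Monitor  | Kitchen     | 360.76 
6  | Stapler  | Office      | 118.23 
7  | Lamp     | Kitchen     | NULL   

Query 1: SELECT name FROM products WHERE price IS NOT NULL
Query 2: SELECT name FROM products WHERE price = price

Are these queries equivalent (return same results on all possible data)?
Yes, equivalent

Both queries return: [('Desk',), ('Keyboard',), ('Monitor',), ('Pen',), ('Stapler',), ('Tablet',)]

Reason: IS NOT NULL vs self-equality (both exclude NULLs)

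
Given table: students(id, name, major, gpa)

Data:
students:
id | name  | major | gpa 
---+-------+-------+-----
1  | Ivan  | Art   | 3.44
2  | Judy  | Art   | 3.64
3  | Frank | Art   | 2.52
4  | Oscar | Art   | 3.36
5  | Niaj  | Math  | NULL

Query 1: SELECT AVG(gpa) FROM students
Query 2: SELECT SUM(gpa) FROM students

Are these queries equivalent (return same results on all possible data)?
No, not equivalent

Query 1 returns: [(3.24,)]
Query 2 returns: [(12.96,)]

Reason: AVG vs SUM give different aggregate values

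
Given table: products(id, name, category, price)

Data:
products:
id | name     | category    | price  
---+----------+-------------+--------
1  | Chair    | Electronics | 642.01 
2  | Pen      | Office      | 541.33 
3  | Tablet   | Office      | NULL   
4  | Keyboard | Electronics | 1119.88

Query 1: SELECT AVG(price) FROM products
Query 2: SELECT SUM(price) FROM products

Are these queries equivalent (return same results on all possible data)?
No, not equivalent

Query 1 returns: [(767.7400000000001,)]
Query 2 returns: [(2303.2200000000003,)]

Reason: AVG vs SUM give different aggregate values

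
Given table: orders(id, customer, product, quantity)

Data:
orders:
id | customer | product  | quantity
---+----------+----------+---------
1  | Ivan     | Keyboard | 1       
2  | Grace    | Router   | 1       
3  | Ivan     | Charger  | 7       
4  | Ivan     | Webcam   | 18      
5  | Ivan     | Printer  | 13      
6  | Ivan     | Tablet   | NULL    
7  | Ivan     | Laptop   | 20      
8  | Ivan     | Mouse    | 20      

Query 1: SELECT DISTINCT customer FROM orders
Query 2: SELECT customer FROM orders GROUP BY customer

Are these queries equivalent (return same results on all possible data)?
Yes, equivalent

Both queries return: [('Grace',), ('Ivan',)]

Reason: Both get unique customers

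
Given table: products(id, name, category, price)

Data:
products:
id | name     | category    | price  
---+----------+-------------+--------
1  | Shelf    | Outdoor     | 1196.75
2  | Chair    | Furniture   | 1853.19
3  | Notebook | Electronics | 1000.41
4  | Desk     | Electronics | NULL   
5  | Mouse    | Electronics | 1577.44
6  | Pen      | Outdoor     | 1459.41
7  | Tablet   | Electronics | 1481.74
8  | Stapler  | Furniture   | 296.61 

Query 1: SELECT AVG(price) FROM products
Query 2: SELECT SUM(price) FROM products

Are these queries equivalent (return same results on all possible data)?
No, not equivalent

Query 1 returns: [(1266.5071428571428,)]
Query 2 returns: [(8865.55,)]

Reason: AVG vs SUM give different aggregate values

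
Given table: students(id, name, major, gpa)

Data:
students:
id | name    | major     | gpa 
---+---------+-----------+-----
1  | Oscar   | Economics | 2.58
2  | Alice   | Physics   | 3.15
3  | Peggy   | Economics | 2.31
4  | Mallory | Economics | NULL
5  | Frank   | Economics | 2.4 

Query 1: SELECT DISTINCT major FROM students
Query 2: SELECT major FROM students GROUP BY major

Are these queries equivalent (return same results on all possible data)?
Yes, equivalent

Both queries return: [('Economics',), ('Physics',)]

Reason: Both get unique majors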